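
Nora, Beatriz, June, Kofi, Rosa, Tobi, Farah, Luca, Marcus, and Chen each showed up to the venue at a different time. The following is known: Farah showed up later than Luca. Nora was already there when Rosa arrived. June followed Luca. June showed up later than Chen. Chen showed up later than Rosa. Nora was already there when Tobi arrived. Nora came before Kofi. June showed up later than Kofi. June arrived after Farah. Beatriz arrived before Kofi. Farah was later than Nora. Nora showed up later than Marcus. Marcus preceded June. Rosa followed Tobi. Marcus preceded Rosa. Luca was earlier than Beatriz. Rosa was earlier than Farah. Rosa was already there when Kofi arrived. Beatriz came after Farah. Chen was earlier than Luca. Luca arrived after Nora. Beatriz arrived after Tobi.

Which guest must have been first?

Marcus

Marcus has a chain of constraints placing them before every other guest, so Marcus must be first.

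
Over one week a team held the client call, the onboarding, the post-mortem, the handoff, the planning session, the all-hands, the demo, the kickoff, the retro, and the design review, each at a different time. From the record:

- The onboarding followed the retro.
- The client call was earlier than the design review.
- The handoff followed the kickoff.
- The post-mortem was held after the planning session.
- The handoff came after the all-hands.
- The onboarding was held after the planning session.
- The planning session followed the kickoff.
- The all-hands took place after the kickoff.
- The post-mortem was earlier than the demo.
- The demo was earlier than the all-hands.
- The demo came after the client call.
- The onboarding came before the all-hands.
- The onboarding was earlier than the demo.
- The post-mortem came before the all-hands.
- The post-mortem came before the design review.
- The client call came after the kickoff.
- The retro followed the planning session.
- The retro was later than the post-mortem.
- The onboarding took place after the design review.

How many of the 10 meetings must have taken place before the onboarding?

6

Directly stated before the onboarding: the design review, the planning session, and the retro.
The client call reaches the onboarding via the client call → the design review → the onboarding.
The kickoff reaches the onboarding via the kickoff → the planning session → the onboarding.
The post-mortem reaches the onboarding via the post-mortem → the design review → the onboarding.
No chain forces the all-hands (or any of the others) ahead of the onboarding.
That's the client call, the design review, the kickoff, the planning session, the post-mortem, and the retro — 6 in all.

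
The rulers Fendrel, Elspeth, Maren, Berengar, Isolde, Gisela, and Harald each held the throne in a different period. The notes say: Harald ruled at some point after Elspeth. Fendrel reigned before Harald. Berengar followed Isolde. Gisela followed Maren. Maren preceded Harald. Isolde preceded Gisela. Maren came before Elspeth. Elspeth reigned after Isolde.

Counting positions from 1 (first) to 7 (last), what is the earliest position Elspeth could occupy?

Isolde and Maren must both come before Elspeth — 2 forced predecessors.
Nothing else is forced ahead of Elspeth, so their earliest slot is position 2 + 1 = 3.

3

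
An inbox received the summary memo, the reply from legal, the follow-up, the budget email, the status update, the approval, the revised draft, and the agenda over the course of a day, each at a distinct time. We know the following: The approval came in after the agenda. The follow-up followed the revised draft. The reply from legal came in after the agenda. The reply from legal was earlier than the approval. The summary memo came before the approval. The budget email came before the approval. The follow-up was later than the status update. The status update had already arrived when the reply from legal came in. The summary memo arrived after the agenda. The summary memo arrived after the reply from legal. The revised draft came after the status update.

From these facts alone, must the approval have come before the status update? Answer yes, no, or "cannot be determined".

no

Tracing the constraints gives the status update → the reply from legal → the approval, so the status update must come before the approval.
That means the approval cannot be before the status update.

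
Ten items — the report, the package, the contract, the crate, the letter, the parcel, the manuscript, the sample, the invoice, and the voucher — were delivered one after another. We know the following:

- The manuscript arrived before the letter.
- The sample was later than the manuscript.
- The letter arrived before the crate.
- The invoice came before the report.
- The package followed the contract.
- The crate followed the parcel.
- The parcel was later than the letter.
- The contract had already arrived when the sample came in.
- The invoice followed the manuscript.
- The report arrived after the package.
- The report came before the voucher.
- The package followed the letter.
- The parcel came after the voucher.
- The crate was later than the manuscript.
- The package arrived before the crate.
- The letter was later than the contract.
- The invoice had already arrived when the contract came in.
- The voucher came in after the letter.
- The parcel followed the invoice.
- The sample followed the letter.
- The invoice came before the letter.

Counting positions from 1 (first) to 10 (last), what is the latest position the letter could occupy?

The letter must come before the crate, the package, the parcel, the report, the sample, and the voucher — 6 items forced after it.
Everything else can be placed before the letter in some valid order, so the letter can sit as late as position 10 − 6 = 4.

4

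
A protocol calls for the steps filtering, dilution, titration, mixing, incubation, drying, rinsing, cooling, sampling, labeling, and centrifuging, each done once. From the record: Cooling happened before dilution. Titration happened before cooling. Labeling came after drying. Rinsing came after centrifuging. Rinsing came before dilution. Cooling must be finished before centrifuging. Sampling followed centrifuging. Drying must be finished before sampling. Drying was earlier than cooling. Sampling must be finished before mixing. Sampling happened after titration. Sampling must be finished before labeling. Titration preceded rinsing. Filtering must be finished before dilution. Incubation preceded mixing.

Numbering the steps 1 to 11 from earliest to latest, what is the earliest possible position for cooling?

3

Drying and titration must both come before cooling — 2 forced predecessors.
Nothing else is forced ahead of cooling, so its earliest slot is position 2 + 1 = 3.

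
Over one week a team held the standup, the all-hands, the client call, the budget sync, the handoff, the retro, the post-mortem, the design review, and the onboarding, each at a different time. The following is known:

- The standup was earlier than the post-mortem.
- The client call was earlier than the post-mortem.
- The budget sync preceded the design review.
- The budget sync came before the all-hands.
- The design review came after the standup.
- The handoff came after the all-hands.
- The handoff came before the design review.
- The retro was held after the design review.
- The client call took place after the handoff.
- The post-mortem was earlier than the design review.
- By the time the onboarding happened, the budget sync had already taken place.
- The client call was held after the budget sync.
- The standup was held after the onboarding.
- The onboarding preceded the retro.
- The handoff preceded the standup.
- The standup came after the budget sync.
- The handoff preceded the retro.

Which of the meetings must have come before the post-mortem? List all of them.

Directly stated before the post-mortem: the client call and the standup.
The all-hands reaches the post-mortem via the all-hands → the handoff → the client call → the post-mortem.
The budget sync reaches the post-mortem via the budget sync → the client call → the post-mortem.
The handoff reaches the post-mortem via the handoff → the client call → the post-mortem.
Likewise the onboarding reaches the post-mortem by chaining the stated constraints.
No chain forces the retro (or any of the others) ahead of the post-mortem.

the all-hands, the budget sync, the client call, the handoff, the onboarding, the standup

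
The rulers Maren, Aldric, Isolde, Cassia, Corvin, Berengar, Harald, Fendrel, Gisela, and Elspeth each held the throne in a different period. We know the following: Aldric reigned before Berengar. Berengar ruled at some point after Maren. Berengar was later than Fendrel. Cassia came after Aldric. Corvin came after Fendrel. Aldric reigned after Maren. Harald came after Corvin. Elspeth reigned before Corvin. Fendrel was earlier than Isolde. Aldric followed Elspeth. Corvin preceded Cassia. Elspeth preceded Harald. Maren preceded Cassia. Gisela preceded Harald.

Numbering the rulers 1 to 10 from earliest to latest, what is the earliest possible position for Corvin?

Elspeth and Fendrel must both come before Corvin — 2 forced predecessors.
Nothing else is forced ahead of Corvin, so their earliest slot is position 2 + 1 = 3.

3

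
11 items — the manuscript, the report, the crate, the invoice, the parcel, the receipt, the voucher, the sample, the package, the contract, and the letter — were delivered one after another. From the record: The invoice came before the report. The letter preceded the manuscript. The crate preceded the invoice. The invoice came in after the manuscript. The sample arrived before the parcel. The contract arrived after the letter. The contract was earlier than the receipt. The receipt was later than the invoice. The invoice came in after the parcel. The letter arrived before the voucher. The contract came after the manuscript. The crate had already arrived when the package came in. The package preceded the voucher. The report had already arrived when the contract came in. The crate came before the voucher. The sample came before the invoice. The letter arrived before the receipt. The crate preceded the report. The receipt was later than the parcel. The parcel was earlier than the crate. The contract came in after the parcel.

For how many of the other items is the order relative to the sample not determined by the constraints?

Forced after the sample: the contract, the crate, the invoice, the package, the parcel, the receipt, the report, and the voucher.
That leaves the letter and the manuscript with no forced order relative to the sample — 2.

2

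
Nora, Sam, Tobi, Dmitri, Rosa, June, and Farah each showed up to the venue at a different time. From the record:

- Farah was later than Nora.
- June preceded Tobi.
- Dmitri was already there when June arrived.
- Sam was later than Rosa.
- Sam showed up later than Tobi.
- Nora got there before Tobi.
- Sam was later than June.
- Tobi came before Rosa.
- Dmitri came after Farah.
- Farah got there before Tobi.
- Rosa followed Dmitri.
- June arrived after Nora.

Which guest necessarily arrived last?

Every other guest has a chain of constraints placing them before Sam, so Sam is last.

Sam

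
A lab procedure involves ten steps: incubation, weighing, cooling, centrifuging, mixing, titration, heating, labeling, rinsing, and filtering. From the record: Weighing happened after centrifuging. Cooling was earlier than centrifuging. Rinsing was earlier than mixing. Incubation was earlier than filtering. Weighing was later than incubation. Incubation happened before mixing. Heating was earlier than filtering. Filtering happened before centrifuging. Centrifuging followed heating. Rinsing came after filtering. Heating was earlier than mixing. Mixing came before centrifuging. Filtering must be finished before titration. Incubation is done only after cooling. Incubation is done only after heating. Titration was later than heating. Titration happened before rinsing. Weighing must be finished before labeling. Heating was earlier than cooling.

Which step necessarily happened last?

labeling

Every other step has a chain of constraints placing it before labeling, so labeling is last.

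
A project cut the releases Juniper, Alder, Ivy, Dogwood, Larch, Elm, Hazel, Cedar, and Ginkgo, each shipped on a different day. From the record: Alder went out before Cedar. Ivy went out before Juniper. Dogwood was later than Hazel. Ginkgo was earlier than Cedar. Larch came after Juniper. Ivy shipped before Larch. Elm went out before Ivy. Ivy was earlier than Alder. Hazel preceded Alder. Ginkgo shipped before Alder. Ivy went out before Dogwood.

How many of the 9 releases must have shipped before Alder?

Directly stated before Alder: Ginkgo, Hazel, and Ivy.
Elm reaches Alder via Elm → Ivy → Alder.
That's Elm, Ginkgo, Hazel, and Ivy — 4 in all.

4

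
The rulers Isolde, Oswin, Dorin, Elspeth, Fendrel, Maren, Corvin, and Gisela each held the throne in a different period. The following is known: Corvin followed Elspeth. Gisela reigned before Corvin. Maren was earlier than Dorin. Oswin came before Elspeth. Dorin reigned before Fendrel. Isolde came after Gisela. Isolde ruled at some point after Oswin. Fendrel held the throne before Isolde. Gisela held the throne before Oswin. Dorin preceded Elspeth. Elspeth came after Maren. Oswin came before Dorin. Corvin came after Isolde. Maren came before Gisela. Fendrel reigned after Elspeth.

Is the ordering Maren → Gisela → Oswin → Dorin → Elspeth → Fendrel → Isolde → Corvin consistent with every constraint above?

yes

Check each stated constraint against the proposed order — e.g. Gisela is ahead of Isolde; Gisela is ahead of Corvin. Every pair is in the required order; nothing is violated.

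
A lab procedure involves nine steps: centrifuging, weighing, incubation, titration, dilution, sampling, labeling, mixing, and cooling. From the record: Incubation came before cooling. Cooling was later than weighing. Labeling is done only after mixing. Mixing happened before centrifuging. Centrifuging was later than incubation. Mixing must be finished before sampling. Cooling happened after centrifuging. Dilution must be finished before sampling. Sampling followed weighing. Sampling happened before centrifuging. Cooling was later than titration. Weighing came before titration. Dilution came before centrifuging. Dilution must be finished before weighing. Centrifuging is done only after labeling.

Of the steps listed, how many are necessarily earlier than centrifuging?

Directly stated before centrifuging: dilution, incubation, labeling, mixing, and sampling.
Weighing reaches centrifuging via weighing → sampling → centrifuging.
That's dilution, incubation, labeling, mixing, sampling, and weighing — 6 in all.

6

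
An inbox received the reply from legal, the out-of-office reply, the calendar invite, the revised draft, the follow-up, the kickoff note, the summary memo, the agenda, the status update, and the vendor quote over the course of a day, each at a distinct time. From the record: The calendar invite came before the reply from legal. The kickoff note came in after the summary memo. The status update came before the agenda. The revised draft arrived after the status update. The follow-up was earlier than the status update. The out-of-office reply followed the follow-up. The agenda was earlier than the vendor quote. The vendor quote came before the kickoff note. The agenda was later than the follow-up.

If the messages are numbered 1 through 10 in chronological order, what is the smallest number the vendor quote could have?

The agenda, the follow-up, and the status update must all come before the vendor quote — 3 forced predecessors.
Nothing else is forced ahead of the vendor quote, so its earliest slot is position 3 + 1 = 4.

4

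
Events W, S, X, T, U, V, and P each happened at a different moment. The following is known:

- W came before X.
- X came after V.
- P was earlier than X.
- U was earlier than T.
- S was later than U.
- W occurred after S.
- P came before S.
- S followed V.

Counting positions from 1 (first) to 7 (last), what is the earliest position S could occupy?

P, U, and V must all come before S — 3 forced predecessors.
Nothing else is forced ahead of S, so its earliest slot is position 3 + 1 = 4.

4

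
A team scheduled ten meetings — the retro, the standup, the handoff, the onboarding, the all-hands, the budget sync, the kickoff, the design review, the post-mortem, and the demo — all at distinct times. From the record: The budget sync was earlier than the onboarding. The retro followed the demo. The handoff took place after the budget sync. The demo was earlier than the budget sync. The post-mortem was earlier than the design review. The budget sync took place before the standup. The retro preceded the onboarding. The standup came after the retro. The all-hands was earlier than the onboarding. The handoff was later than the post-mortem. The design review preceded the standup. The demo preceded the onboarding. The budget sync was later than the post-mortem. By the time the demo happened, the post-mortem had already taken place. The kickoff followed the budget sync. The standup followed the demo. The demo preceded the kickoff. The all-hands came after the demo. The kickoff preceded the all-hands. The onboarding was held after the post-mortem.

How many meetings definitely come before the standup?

Directly stated before the standup: the budget sync, the demo, the design review, and the retro.
The post-mortem reaches the standup via the post-mortem → the budget sync → the standup.
That's the budget sync, the demo, the design review, the post-mortem, and the retro — 5 in all.

5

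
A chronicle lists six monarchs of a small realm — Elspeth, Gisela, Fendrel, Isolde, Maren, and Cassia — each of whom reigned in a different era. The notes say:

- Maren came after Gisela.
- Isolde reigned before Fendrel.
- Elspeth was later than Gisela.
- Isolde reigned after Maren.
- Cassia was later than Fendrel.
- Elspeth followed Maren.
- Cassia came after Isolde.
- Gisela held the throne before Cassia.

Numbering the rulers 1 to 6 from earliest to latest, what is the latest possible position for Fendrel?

5

Fendrel must come before Cassia — 1 ruler forced after them.
Everything else can be placed before Fendrel in some valid order, so Fendrel can sit as late as position 6 − 1 = 5.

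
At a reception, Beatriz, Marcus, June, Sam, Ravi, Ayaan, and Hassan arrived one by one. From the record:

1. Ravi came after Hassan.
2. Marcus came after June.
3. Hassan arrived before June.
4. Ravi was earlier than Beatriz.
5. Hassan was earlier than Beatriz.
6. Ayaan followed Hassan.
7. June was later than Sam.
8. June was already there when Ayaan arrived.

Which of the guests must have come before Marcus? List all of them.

Hassan, June, Sam

Directly stated before Marcus: June.
Hassan reaches Marcus via Hassan → June → Marcus.
Sam reaches Marcus via Sam → June → Marcus.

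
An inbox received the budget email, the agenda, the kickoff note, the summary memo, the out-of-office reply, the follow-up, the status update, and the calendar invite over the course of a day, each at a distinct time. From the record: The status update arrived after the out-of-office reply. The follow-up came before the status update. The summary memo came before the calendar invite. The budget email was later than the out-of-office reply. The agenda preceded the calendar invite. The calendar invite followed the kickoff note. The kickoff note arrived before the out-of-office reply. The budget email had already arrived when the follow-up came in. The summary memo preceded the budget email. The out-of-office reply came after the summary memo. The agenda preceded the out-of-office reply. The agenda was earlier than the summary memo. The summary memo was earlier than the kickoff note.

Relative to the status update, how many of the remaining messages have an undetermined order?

1

Forced before the status update: the agenda, the budget email, the follow-up, the kickoff note, the out-of-office reply, and the summary memo.
That leaves the calendar invite with no forced order relative to the status update — 1.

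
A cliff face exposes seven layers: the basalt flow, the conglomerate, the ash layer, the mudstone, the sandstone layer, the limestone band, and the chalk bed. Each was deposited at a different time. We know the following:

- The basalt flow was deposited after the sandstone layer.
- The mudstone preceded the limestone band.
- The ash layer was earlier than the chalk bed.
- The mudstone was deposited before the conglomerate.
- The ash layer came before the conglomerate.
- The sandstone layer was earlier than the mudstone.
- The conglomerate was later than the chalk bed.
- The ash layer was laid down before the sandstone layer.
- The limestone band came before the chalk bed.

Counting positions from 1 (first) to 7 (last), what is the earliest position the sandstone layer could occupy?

2

The ash layer must come before the sandstone layer — 1 forced predecessor.
Nothing else is forced ahead of the sandstone layer, so its earliest slot is position 1 + 1 = 2.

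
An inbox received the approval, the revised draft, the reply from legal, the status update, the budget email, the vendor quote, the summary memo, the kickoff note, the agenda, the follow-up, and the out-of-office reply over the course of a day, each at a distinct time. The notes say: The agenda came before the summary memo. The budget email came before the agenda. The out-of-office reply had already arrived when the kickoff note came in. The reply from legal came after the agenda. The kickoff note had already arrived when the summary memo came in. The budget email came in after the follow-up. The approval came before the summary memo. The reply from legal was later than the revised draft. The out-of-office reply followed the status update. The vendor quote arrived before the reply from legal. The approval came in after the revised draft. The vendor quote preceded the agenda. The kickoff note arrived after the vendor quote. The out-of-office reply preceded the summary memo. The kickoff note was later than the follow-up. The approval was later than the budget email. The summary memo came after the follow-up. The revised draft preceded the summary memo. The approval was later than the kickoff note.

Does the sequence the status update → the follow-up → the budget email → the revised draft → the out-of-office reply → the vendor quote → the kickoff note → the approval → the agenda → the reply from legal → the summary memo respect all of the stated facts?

yes

Check each stated constraint against the proposed order — e.g. the revised draft is ahead of the summary memo; the follow-up is ahead of the summary memo. Every pair is in the required order; nothing is violated.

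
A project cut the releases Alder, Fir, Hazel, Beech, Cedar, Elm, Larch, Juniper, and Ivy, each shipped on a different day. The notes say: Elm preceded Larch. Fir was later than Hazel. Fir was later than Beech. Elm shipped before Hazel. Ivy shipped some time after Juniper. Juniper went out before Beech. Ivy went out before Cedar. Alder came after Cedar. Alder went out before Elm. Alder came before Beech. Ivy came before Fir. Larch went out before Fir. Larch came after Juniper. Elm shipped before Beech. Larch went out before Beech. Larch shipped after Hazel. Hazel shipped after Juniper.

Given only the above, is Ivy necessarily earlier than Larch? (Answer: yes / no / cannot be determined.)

yes

Chain the constraints: Ivy → Cedar → Alder → Elm → Larch. Each link is directly stated, so Ivy comes before Larch.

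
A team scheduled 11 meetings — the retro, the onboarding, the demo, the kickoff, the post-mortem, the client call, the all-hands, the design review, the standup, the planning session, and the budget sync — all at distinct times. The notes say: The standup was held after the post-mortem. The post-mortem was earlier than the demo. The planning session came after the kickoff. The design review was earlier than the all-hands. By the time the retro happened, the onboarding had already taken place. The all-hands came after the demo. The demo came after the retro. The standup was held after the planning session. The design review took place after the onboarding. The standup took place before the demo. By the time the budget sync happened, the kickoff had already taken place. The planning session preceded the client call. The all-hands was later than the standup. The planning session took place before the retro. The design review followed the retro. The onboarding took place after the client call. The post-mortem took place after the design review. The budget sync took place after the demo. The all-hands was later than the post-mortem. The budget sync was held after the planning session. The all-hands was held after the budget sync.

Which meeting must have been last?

the all-hands

Every other meeting has a chain of constraints placing it before the all-hands, so the all-hands is last.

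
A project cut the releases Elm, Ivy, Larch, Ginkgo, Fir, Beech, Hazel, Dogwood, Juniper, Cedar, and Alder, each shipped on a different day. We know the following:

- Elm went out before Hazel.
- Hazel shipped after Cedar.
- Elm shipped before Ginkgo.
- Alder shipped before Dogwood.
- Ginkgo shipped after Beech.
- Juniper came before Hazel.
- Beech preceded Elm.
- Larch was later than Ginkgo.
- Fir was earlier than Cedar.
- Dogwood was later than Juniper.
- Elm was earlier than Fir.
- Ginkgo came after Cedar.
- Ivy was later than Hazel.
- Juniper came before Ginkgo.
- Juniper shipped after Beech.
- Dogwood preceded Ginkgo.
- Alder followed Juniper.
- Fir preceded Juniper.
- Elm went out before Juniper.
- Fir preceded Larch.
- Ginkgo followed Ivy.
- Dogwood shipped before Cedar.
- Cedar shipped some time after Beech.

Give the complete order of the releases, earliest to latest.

The constraints fix every adjacent pair, so only one ordering works:
Beech → Elm → Fir → Juniper → Alder → Dogwood → Cedar → Hazel → Ivy → Ginkgo → Larch.

Beech, Elm, Fir, Juniper, Alder, Dogwood, Cedar, Hazel, Ivy, Ginkgo, Larch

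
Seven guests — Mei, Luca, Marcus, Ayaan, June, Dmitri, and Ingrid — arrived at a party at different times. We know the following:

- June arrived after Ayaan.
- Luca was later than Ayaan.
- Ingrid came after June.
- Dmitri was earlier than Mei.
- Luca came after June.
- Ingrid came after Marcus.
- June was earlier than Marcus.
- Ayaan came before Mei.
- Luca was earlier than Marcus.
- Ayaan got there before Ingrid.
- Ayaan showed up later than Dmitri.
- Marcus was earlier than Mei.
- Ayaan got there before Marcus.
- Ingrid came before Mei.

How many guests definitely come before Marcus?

Directly stated before Marcus: Ayaan, June, and Luca.
Dmitri reaches Marcus via Dmitri → Ayaan → Marcus.
No chain forces Ingrid (or any of the others) ahead of Marcus.
That's Ayaan, Dmitri, June, and Luca — 4 in all.

4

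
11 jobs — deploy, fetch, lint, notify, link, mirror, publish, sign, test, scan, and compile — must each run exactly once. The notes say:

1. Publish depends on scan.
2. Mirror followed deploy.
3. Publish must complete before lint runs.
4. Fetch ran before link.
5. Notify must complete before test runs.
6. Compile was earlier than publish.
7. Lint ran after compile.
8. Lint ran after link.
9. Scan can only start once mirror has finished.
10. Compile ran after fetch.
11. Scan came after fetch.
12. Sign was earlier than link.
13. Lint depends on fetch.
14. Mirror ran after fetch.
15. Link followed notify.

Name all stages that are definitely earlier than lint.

compile, deploy, fetch, link, mirror, notify, publish, scan, sign

Directly stated before lint: compile, fetch, link, and publish.
Deploy reaches lint via deploy → mirror → scan → publish → lint.
Mirror reaches lint via mirror → scan → publish → lint.
Notify reaches lint via notify → link → lint.
Likewise scan and sign each reach lint by chaining the stated constraints.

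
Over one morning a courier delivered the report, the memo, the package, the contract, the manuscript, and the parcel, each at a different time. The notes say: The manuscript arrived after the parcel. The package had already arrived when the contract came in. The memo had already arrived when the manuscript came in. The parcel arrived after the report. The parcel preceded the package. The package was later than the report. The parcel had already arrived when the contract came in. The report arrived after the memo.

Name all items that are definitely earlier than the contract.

Directly stated before the contract: the package and the parcel.
The memo reaches the contract via the memo → the report → the parcel → the contract.
The report reaches the contract via the report → the parcel → the contract.

the memo, the package, the parcel, the report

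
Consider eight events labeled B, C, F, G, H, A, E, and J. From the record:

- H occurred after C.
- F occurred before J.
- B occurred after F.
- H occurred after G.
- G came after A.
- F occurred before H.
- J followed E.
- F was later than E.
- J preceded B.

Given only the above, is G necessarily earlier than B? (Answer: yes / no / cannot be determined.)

cannot be determined

No chain of stated constraints runs from G to B, and none runs from B to G either.
So the relative order of G and B is not fixed by the given facts.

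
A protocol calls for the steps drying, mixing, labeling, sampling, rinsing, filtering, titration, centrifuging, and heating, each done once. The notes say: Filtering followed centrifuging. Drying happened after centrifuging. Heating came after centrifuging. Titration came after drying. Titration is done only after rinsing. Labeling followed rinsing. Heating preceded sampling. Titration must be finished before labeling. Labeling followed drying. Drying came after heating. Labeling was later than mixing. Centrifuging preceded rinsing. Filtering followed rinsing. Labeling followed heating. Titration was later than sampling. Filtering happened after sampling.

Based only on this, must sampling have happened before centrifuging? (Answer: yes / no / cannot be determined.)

Tracing the constraints gives centrifuging → heating → sampling, so centrifuging must come before sampling.
That means sampling cannot be before centrifuging.

no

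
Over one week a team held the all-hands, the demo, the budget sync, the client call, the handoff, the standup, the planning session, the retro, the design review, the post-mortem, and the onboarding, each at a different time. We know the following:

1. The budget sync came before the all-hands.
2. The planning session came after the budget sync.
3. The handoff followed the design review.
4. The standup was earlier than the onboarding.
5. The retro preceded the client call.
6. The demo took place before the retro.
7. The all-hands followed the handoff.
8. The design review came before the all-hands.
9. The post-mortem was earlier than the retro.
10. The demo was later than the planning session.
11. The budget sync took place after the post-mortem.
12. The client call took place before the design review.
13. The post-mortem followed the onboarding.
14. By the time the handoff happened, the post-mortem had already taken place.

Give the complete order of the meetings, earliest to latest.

The constraints fix every adjacent pair, so only one ordering works:
the standup → the onboarding → the post-mortem → the budget sync → the planning session → the demo → the retro → the client call → the design review → the handoff → the all-hands.

the standup, the onboarding, the post-mortem, the budget sync, the planning session, the demo, the retro, the client call, the design review, the handoff, the all-hands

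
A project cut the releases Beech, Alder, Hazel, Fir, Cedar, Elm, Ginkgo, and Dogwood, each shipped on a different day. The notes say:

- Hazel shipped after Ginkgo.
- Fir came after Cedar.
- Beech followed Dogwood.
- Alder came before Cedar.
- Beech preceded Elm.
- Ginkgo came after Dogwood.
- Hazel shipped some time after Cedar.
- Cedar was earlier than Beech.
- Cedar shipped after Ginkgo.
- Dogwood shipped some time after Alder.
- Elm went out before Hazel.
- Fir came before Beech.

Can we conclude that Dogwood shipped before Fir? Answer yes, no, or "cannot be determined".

Chain the constraints: Dogwood → Ginkgo → Cedar → Fir. Each link is directly stated, so Dogwood comes before Fir.

yes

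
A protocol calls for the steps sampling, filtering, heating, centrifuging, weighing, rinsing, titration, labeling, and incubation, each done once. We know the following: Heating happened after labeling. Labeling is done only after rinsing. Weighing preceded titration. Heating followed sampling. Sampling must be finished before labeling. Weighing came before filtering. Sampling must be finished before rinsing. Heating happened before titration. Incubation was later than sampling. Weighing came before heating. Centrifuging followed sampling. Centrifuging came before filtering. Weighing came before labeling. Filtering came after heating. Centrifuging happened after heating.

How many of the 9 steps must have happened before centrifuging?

Directly stated before centrifuging: heating and sampling.
Labeling reaches centrifuging via labeling → heating → centrifuging.
Rinsing reaches centrifuging via rinsing → labeling → heating → centrifuging.
Weighing reaches centrifuging via weighing → heating → centrifuging.
No chain forces filtering (or any of the others) ahead of centrifuging.
That's heating, labeling, rinsing, sampling, and weighing — 5 in all.

5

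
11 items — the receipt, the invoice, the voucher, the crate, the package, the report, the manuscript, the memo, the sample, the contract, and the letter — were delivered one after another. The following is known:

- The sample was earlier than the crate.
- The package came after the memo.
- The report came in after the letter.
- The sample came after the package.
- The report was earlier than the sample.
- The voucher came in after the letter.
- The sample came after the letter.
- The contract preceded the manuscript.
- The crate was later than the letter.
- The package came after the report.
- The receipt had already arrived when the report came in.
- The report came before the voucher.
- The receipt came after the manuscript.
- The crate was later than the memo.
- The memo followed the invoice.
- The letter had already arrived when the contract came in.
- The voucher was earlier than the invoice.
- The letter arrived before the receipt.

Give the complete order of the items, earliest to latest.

the letter, the contract, the manuscript, the receipt, the report, the voucher, the invoice, the memo, the package, the sample, the crate

The constraints fix every adjacent pair, so only one ordering works:
the letter → the contract → the manuscript → the receipt → the report → the voucher → the invoice → the memo → the package → the sample → the crate.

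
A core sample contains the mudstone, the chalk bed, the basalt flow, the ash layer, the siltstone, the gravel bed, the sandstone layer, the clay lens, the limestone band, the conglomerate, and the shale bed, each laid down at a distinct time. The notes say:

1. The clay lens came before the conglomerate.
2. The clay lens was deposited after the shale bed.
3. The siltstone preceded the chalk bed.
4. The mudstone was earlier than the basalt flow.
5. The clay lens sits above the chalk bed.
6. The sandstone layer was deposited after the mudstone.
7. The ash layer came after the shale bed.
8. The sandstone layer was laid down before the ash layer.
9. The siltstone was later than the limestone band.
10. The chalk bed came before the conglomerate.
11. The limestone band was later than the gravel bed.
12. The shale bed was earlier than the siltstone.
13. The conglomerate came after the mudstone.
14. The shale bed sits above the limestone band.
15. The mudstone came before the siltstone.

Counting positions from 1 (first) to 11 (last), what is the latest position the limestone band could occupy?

5

The limestone band must come before the ash layer, the chalk bed, the clay lens, the conglomerate, the shale bed, and the siltstone — 6 layers forced after it.
Everything else can be placed before the limestone band in some valid order, so the limestone band can sit as late as position 11 − 6 = 5.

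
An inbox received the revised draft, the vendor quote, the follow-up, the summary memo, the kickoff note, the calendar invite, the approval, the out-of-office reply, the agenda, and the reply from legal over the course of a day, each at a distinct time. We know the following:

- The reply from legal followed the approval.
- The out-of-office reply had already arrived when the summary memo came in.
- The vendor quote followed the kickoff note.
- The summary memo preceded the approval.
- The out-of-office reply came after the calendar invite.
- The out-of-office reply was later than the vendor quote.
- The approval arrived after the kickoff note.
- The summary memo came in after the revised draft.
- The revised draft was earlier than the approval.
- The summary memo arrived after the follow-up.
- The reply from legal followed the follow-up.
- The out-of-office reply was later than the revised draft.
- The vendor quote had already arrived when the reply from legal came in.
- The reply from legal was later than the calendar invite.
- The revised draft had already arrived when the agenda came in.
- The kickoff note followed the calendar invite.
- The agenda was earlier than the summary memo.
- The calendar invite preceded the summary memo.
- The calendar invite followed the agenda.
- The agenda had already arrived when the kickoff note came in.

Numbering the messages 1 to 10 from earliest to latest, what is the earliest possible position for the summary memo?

8

The agenda, the calendar invite, the follow-up, the kickoff note, the out-of-office reply, the revised draft, and the vendor quote must all come before the summary memo — 7 forced predecessors.
Nothing else is forced ahead of the summary memo, so its earliest slot is position 7 + 1 = 8.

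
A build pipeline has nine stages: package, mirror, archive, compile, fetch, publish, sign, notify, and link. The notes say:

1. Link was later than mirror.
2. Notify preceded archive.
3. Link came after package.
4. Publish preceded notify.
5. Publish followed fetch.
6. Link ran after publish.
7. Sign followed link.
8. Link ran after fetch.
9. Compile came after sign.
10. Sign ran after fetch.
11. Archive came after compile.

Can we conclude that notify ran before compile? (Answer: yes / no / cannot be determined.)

cannot be determined

No chain of stated constraints runs from notify to compile, and none runs from compile to notify either.
So the relative order of notify and compile is not fixed by the given facts.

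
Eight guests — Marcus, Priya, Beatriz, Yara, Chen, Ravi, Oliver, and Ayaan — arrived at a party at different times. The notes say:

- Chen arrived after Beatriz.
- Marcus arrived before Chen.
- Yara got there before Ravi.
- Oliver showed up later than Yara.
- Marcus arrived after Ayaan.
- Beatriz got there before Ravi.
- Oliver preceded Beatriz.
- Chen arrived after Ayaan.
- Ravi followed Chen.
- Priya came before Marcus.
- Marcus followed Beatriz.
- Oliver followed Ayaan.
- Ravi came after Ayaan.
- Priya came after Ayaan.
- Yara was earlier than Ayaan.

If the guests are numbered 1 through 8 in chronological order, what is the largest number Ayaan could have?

Ayaan must come before Beatriz, Chen, Marcus, Oliver, Priya, and Ravi — 6 guests forced after them.
Everything else can be placed before Ayaan in some valid order, so Ayaan can sit as late as position 8 − 6 = 2.

2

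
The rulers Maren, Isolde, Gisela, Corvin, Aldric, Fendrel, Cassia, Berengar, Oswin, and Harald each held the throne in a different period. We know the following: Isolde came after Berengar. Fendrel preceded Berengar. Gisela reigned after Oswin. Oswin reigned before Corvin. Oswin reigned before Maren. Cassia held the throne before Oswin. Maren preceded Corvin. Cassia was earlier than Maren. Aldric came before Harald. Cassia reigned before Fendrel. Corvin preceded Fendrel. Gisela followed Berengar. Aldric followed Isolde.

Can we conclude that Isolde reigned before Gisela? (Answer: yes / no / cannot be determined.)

No chain of stated constraints runs from Isolde to Gisela, and none runs from Gisela to Isolde either.
So the relative order of Isolde and Gisela is not fixed by the given facts.

cannot be determined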